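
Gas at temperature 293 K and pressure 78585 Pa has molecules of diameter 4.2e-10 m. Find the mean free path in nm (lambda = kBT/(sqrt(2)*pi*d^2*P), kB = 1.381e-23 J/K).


Mean free path: lambda = kB*T / (sqrt(2) * pi * d^2 * P)
lambda = 1.381e-23 * 293 / (sqrt(2) * pi * (4.2e-10)^2 * 78585)
lambda = 6.56989e-08 m
lambda = 65.7 nm

65.7


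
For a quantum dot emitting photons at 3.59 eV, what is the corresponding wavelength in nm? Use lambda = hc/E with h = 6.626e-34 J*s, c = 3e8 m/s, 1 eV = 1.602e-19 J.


Convert energy: E = 3.59 eV = 3.59 * 1.602e-19 = 5.75118e-19 J
lambda = h*c / E = 6.626e-34 * 3e8 / 5.75118e-19
lambda = 3.45633e-07 m = 345.6 nm

345.6


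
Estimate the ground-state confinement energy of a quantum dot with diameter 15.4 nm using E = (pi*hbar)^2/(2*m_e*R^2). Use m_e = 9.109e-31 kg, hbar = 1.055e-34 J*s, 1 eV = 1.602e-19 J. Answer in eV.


Radius R = 15.4/2 = 7.7 nm = 7.7e-09 m
E = (pi * 1.055e-34)^2 / (2 * 9.109e-31 * (7.7e-09)^2)
E(J) = 1.017e-21
E = E(J) / 1.602e-19 = 0.0063 eV

0.0063


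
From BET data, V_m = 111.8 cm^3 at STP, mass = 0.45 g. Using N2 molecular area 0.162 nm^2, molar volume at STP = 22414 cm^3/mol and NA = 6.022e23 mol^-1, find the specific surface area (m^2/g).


Number of moles in monolayer = V_m / 22414 = 111.8 / 22414 = 0.00498795
Number of molecules = moles * NA = 0.00498795 * 6.022e23
SA = molecules * sigma / mass
SA = (111.8 / 22414) * 6.022e23 * 0.162e-18 / 0.45
SA = 1081.3 m^2/g

1081.3


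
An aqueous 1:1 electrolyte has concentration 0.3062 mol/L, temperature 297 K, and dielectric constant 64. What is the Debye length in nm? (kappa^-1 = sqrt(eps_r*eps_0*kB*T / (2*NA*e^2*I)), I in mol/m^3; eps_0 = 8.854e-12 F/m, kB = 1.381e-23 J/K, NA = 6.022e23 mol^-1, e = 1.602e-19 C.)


Ionic strength I = 0.3062 * 1^2 * 1000 = 306.2 mol/m^3
kappa^-1 = sqrt(64 * 8.854e-12 * 1.381e-23 * 297 / (2 * 6.022e23 * (1.602e-19)^2 * 306.2))
kappa^-1 = 0.496 nm

0.496


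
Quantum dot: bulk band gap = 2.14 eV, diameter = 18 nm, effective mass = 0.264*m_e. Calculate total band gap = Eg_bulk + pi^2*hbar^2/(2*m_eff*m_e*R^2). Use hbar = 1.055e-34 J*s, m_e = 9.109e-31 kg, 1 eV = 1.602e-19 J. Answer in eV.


Radius R = 18/2 nm = 9e-09 m
Confinement energy dE = pi^2 * hbar^2 / (2 * m_eff * m_e * R^2)
dE = pi^2 * (1.055e-34)^2 / (2 * 0.264 * 9.109e-31 * (9e-09)^2) J, divided by 1.602e-19 J/eV
dE = 0.0176 eV
Total band gap = E_g(bulk) + dE = 2.14 + 0.0176 = 2.1576 eV

2.1576


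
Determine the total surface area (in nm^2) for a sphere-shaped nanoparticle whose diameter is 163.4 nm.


Radius r = 163.4/2 = 81.7 nm
Surface area SA = 4 * pi * r^2
SA = 4 * pi * (81.7)^2
SA = 83879.14 nm^2

83879.14


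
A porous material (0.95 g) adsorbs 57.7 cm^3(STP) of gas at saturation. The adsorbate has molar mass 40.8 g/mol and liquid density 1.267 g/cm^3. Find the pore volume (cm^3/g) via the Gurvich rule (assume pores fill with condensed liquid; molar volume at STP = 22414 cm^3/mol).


Moles adsorbed n = V_ads / 22414 = 57.7 / 22414 = 2.574284e-03 mol
Liquid volume V_liq = n * M / rho_liq = 2.574284e-03 * 40.8 / 1.267 = 0.08290 cm^3
Specific pore volume V_pore = V_liq / m_sample = 0.08290 / 0.95
V_pore = 0.0873 cm^3/g

0.0873


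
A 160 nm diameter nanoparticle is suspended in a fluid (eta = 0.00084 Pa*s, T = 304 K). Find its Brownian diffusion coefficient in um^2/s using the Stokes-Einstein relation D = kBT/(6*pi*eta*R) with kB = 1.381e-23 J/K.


Radius R = 160/2 = 80 nm = 8e-08 m
D = kB*T / (6*pi*eta*R)
D = 1.381e-23 * 304 / (6 * pi * 0.00084 * 8e-08)
D = 3.31434e-12 m^2/s = 3.314 um^2/s

3.314


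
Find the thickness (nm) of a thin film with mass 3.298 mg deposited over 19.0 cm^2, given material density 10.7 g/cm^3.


Convert: m = 3.298 mg = 3.2980e-06 kg, A = 19.0 cm^2 = 1.9000e-03 m^2, rho = 10.7 g/cm^3 = 10700 kg/m^3
t = m / (A * rho)
t = 3.2980e-06 / (1.9000e-03 * 10700)
t = 1.6222e-07 m = 162.2 nm

162.2


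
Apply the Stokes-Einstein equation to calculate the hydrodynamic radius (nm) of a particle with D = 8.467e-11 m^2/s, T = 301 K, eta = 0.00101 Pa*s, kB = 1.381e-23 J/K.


Stokes-Einstein: R = kB*T / (6*pi*eta*D)
R = 1.381e-23 * 301 / (6 * pi * 0.00101 * 8.467e-11)
R = 2.57874e-09 m = 2.58 nm

2.58


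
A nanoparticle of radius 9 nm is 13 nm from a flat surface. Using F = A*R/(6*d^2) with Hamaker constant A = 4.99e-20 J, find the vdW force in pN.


Convert to SI: R = 9 nm = 9e-09 m, d = 13 nm = 1.3e-08 m
F = A * R / (6 * d^2)
F = 4.99e-20 * 9e-09 / (6 * (1.3e-08)^2)
F = 4.42899e-13 N = 0.443 pN

0.443


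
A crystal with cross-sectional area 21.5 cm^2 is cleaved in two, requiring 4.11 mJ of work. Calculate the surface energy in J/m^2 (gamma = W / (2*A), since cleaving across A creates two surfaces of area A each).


Convert: A = 21.5 cm^2 = 0.00215 m^2, W = 4.11 mJ = 0.00411 J
Cleaving exposes two faces of area A, so total new surface = 2*A and gamma = W / (2*A)
gamma = 0.00411 / (2 * 0.00215)
gamma = 0.956 J/m^2

0.956


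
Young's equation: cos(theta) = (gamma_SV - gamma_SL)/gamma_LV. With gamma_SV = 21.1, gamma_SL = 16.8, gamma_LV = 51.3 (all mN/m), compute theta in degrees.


cos(theta) = (gamma_SV - gamma_SL) / gamma_LV
cos(theta) = (21.1 - 16.8) / 51.3
cos(theta) = 0.083821
theta = arccos(0.083821) = 85.19 degrees

85.19


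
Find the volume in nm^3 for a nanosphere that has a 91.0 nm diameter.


Radius r = 91.0/2 = 45.5 nm
Volume V = (4/3) * pi * r^3
V = (4/3) * pi * (45.5)^3
V = 394568.85 nm^3

394568.85


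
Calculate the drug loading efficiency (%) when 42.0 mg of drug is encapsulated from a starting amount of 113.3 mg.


Drug loading efficiency = (drug loaded / drug initial) * 100
DLE = 42.0 / 113.3 * 100
DLE = 0.3707 * 100
DLE = 37.07%

37.07


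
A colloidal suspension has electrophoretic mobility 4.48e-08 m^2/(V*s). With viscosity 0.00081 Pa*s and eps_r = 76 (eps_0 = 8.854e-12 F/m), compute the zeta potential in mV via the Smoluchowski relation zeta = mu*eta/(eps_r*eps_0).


Smoluchowski equation: zeta = mu * eta / (eps_r * eps_0)
zeta = 4.48e-08 * 0.00081 / (76 * 8.854e-12)
zeta = 0.053927 V = 53.93 mV

53.93


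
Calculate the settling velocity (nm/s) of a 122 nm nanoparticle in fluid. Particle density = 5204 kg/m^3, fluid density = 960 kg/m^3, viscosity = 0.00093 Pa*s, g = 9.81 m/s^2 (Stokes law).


Radius R = 122/2 nm = 6.1e-08 m
Density difference = 5204 - 960 = 4244 kg/m^3
v = 2 * R^2 * (rho_p - rho_f) * g / (9 * eta)
v = 2 * (6.1e-08)^2 * 4244 * 9.81 / (9 * 0.00093)
v = 3.70176e-08 m/s = 37.0176 nm/s

37.0176


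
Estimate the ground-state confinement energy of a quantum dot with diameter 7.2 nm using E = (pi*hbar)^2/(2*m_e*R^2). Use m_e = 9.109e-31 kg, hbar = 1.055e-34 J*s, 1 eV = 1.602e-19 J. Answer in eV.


Radius R = 7.2/2 = 3.6 nm = 3.6e-09 m
E = (pi * 1.055e-34)^2 / (2 * 9.109e-31 * (3.6e-09)^2)
E(J) = 4.65263e-21
E = E(J) / 1.602e-19 = 0.029 eV

0.029


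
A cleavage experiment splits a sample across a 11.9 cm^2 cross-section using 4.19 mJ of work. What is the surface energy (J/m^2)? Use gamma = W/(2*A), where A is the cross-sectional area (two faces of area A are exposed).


Convert: A = 11.9 cm^2 = 0.00119 m^2, W = 4.19 mJ = 0.00419 J
Cleaving exposes two faces of area A, so total new surface = 2*A and gamma = W / (2*A)
gamma = 0.00419 / (2 * 0.00119)
gamma = 1.761 J/m^2

1.761


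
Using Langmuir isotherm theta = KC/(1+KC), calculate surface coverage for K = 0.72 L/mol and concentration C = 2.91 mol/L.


Langmuir isotherm: theta = K*C / (1 + K*C)
K*C = 0.72 * 2.91 = 2.0952
theta = 2.0952 / (1 + 2.0952) = 2.0952 / 3.0952
theta = 0.6769

0.6769


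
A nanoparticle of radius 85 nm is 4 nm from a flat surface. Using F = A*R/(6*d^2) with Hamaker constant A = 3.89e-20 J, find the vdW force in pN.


Convert to SI: R = 85 nm = 8.5e-08 m, d = 4 nm = 4e-09 m
F = A * R / (6 * d^2)
F = 3.89e-20 * 8.5e-08 / (6 * (4e-09)^2)
F = 3.44427e-11 N = 34.443 pN

34.443


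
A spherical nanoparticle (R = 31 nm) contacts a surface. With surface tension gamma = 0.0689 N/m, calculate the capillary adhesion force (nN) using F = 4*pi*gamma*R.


Convert radius: R = 31 nm = 3.1e-08 m
F = 4 * pi * gamma * R
F = 4 * pi * 0.0689 * 3.1e-08
F = 2.68405e-08 N = 26.8405 nN

26.8405


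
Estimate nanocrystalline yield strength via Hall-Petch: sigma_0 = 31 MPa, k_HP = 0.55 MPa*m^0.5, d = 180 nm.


d = 180 nm = 1.8e-07 m
sqrt(d) = 0.0004242641
Hall-Petch contribution = k / sqrt(d) = 0.55 / 0.0004242641 = 1296.4 MPa
sigma = sigma_0 + k/sqrt(d) = 31 + 1296.4 = 1327.4 MPa

1327.4


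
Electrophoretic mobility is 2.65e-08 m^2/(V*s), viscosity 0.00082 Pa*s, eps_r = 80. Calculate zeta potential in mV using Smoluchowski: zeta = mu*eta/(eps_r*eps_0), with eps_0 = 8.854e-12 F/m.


Smoluchowski equation: zeta = mu * eta / (eps_r * eps_0)
zeta = 2.65e-08 * 0.00082 / (80 * 8.854e-12)
zeta = 0.030678 V = 30.68 mV

30.68


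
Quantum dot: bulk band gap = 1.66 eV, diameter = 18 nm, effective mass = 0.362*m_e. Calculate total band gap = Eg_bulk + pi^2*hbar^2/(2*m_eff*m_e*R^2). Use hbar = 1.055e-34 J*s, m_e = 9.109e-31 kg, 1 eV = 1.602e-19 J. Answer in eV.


Radius R = 18/2 nm = 9e-09 m
Confinement energy dE = pi^2 * hbar^2 / (2 * m_eff * m_e * R^2)
dE = pi^2 * (1.055e-34)^2 / (2 * 0.362 * 9.109e-31 * (9e-09)^2) J, divided by 1.602e-19 J/eV
dE = 0.0128 eV
Total band gap = E_g(bulk) + dE = 1.66 + 0.0128 = 1.6728 eV

1.6728


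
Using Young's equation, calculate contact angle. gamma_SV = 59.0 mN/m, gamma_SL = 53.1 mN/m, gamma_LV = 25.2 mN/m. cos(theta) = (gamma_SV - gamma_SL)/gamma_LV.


cos(theta) = (gamma_SV - gamma_SL) / gamma_LV
cos(theta) = (59.0 - 53.1) / 25.2
cos(theta) = 0.234127
theta = arccos(0.234127) = 76.46 degrees

76.46


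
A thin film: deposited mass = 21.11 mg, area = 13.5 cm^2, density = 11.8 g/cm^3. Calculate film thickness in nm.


Convert: m = 21.11 mg = 2.1110e-05 kg, A = 13.5 cm^2 = 1.3500e-03 m^2, rho = 11.8 g/cm^3 = 11800 kg/m^3
t = m / (A * rho)
t = 2.1110e-05 / (1.3500e-03 * 11800)
t = 1.3252e-06 m = 1325.2 nm

1325.2


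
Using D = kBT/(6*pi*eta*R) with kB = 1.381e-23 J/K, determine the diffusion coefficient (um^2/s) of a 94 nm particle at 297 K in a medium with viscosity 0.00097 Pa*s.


Radius R = 94/2 = 47 nm = 4.7e-08 m
D = kB*T / (6*pi*eta*R)
D = 1.381e-23 * 297 / (6 * pi * 0.00097 * 4.7e-08)
D = 4.77287e-12 m^2/s = 4.773 um^2/s

4.773


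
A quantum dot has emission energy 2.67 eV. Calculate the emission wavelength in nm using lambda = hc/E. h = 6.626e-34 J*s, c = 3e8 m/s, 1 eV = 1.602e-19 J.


Convert energy: E = 2.67 eV = 2.67 * 1.602e-19 = 4.27734e-19 J
lambda = h*c / E = 6.626e-34 * 3e8 / 4.27734e-19
lambda = 4.64728e-07 m = 464.7 nm

464.7


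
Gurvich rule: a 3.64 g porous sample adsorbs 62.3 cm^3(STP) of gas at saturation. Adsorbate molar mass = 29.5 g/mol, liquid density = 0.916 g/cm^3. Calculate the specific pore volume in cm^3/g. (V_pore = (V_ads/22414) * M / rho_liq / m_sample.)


Moles adsorbed n = V_ads / 22414 = 62.3 / 22414 = 2.779513e-03 mol
Liquid volume V_liq = n * M / rho_liq = 2.779513e-03 * 29.5 / 0.916 = 0.08951 cm^3
Specific pore volume V_pore = V_liq / m_sample = 0.08951 / 3.64
V_pore = 0.0246 cm^3/g

0.0246


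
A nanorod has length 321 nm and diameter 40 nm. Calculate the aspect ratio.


Aspect ratio AR = length / diameter
AR = 321 / 40
AR = 8.03

8.03


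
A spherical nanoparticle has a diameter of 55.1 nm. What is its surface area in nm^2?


Radius r = 55.1/2 = 27.55 nm
Surface area SA = 4 * pi * r^2
SA = 4 * pi * (27.55)^2
SA = 9537.91 nm^2

9537.91


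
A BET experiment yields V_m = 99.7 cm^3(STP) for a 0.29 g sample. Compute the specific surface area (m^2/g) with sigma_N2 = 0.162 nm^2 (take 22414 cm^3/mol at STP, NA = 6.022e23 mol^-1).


Number of moles in monolayer = V_m / 22414 = 99.7 / 22414 = 0.00444811
Number of molecules = moles * NA = 0.00444811 * 6.022e23
SA = molecules * sigma / mass
SA = (99.7 / 22414) * 6.022e23 * 0.162e-18 / 0.29
SA = 1496.4 m^2/g

1496.4


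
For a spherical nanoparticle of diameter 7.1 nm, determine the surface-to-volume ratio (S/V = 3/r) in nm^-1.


Radius r = 7.1/2 = 3.55 nm
S/V = 3 / r = 3 / 3.55
S/V = 0.8451 nm^-1

0.8451


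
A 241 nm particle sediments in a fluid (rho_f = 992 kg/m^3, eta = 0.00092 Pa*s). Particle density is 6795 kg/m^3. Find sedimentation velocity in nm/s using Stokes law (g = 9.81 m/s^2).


Radius R = 241/2 nm = 1.205e-07 m
Density difference = 6795 - 992 = 5803 kg/m^3
v = 2 * R^2 * (rho_p - rho_f) * g / (9 * eta)
v = 2 * (1.205e-07)^2 * 5803 * 9.81 / (9 * 0.00092)
v = 1.99662e-07 m/s = 199.662 nm/s

199.662


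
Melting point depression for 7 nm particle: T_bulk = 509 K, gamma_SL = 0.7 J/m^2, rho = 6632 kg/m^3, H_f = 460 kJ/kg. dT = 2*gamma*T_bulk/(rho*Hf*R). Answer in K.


Radius R = 7/2 = 3.5 nm = 3.5e-09 m
Convert H_f = 460 kJ/kg = 460000 J/kg
dT = 2 * gamma_SL * T_bulk / (rho * H_f * R)
dT = 2 * 0.7 * 509 / (6632 * 460000 * 3.5e-09)
dT = 66.7 K

66.7


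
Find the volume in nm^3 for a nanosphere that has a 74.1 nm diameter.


Radius r = 74.1/2 = 37.05 nm
Volume V = (4/3) * pi * r^3
V = (4/3) * pi * (37.05)^3
V = 213036.12 nm^3

213036.12


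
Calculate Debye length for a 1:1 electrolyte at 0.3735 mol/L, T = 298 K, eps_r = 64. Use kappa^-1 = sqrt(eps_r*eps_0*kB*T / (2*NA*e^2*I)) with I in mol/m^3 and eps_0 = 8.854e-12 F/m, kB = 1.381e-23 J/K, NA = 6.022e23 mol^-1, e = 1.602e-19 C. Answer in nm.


Ionic strength I = 0.3735 * 1^2 * 1000 = 373.5 mol/m^3
kappa^-1 = sqrt(64 * 8.854e-12 * 1.381e-23 * 298 / (2 * 6.022e23 * (1.602e-19)^2 * 373.5))
kappa^-1 = 0.449 nm

0.449


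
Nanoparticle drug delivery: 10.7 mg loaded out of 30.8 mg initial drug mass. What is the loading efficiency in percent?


Drug loading efficiency = (drug loaded / drug initial) * 100
DLE = 10.7 / 30.8 * 100
DLE = 0.3474 * 100
DLE = 34.74%

34.74


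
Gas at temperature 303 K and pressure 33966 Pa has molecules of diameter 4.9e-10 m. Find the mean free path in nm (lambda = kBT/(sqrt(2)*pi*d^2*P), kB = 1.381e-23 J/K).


Mean free path: lambda = kB*T / (sqrt(2) * pi * d^2 * P)
lambda = 1.381e-23 * 303 / (sqrt(2) * pi * (4.9e-10)^2 * 33966)
lambda = 1.15487e-07 m
lambda = 115.49 nm

115.49


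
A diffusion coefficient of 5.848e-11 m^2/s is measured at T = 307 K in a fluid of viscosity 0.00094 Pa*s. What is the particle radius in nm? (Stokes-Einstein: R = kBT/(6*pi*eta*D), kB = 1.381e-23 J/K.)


Stokes-Einstein: R = kB*T / (6*pi*eta*D)
R = 1.381e-23 * 307 / (6 * pi * 0.00094 * 5.848e-11)
R = 4.09162e-09 m = 4.09 nm

4.09


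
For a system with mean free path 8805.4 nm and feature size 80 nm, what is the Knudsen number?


Knudsen number Kn = lambda / L
Kn = 8805.4 / 80
Kn = 110.0675

110.0675


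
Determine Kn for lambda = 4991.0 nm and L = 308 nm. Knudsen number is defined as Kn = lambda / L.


Knudsen number Kn = lambda / L
Kn = 4991.0 / 308
Kn = 16.2045

16.2045


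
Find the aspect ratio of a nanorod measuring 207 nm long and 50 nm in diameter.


Aspect ratio AR = length / diameter
AR = 207 / 50
AR = 4.14

4.14


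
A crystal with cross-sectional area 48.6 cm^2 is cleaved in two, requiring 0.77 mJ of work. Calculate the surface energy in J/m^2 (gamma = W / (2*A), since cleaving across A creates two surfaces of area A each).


Convert: A = 48.6 cm^2 = 0.00486 m^2, W = 0.77 mJ = 0.00077 J
Cleaving exposes two faces of area A, so total new surface = 2*A and gamma = W / (2*A)
gamma = 0.00077 / (2 * 0.00486)
gamma = 0.079 J/m^2

0.079


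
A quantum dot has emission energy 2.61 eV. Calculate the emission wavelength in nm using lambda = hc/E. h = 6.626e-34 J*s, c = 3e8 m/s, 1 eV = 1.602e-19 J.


Convert energy: E = 2.61 eV = 2.61 * 1.602e-19 = 4.18122e-19 J
lambda = h*c / E = 6.626e-34 * 3e8 / 4.18122e-19
lambda = 4.75411e-07 m = 475.4 nm

475.4


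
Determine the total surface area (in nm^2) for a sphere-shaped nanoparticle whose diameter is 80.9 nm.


Radius r = 80.9/2 = 40.45 nm
Surface area SA = 4 * pi * r^2
SA = 4 * pi * (40.45)^2
SA = 20561.13 nm^2

20561.13


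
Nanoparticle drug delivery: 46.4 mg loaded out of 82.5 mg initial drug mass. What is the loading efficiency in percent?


Drug loading efficiency = (drug loaded / drug initial) * 100
DLE = 46.4 / 82.5 * 100
DLE = 0.5624 * 100
DLE = 56.24%

56.24


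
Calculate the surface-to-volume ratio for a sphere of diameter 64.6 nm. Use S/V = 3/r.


Radius r = 64.6/2 = 32.3 nm
S/V = 3 / r = 3 / 32.3
S/V = 0.0929 nm^-1

0.0929


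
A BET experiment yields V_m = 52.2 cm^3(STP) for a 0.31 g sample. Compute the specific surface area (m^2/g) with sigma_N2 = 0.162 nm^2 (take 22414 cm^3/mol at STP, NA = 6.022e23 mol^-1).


Number of moles in monolayer = V_m / 22414 = 52.2 / 22414 = 0.0023289
Number of molecules = moles * NA = 0.0023289 * 6.022e23
SA = molecules * sigma / mass
SA = (52.2 / 22414) * 6.022e23 * 0.162e-18 / 0.31
SA = 732.9 m^2/g

732.9


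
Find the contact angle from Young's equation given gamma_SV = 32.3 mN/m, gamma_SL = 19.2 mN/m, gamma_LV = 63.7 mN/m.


cos(theta) = (gamma_SV - gamma_SL) / gamma_LV
cos(theta) = (32.3 - 19.2) / 63.7
cos(theta) = 0.205651
theta = arccos(0.205651) = 78.13 degrees

78.13


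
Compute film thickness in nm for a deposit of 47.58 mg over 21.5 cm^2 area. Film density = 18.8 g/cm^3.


Convert: m = 47.58 mg = 4.7580e-05 kg, A = 21.5 cm^2 = 2.1500e-03 m^2, rho = 18.8 g/cm^3 = 18800 kg/m^3
t = m / (A * rho)
t = 4.7580e-05 / (2.1500e-03 * 18800)
t = 1.1771e-06 m = 1177.1 nm

1177.1


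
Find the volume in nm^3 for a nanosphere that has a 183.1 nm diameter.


Radius r = 183.1/2 = 91.55 nm
Volume V = (4/3) * pi * r^3
V = (4/3) * pi * (91.55)^3
V = 3214131.6 nm^3

3214131.6


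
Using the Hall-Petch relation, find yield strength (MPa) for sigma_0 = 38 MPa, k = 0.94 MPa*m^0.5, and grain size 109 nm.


d = 109 nm = 1.09e-07 m
sqrt(d) = 0.0003301515
Hall-Petch contribution = k / sqrt(d) = 0.94 / 0.0003301515 = 2847.2 MPa
sigma = sigma_0 + k/sqrt(d) = 38 + 2847.2 = 2885.2 MPa

2885.2


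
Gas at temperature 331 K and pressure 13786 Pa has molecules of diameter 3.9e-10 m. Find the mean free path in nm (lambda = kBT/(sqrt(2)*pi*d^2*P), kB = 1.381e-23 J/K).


Mean free path: lambda = kB*T / (sqrt(2) * pi * d^2 * P)
lambda = 1.381e-23 * 331 / (sqrt(2) * pi * (3.9e-10)^2 * 13786)
lambda = 4.9067e-07 m
lambda = 490.67 nm

490.67


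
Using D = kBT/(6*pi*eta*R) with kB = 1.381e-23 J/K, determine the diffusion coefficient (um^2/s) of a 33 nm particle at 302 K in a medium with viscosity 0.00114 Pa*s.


Radius R = 33/2 = 16.5 nm = 1.65e-08 m
D = kB*T / (6*pi*eta*R)
D = 1.381e-23 * 302 / (6 * pi * 0.00114 * 1.65e-08)
D = 1.17628e-11 m^2/s = 11.763 um^2/s

11.763


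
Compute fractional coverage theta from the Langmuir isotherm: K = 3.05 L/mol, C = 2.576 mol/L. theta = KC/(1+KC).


Langmuir isotherm: theta = K*C / (1 + K*C)
K*C = 3.05 * 2.576 = 7.8568
theta = 7.8568 / (1 + 7.8568) = 7.8568 / 8.8568
theta = 0.8871

0.8871


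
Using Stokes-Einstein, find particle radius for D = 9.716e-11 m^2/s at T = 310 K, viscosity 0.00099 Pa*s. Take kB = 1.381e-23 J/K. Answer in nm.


Stokes-Einstein: R = kB*T / (6*pi*eta*D)
R = 1.381e-23 * 310 / (6 * pi * 0.00099 * 9.716e-11)
R = 2.36119e-09 m = 2.36 nm

2.36


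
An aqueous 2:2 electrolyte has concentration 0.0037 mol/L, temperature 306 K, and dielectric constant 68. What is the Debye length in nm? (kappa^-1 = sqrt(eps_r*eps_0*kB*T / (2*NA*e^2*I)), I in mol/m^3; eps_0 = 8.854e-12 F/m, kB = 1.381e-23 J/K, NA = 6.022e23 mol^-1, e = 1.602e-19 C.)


Ionic strength I = 0.0037 * 2^2 * 1000 = 14.8 mol/m^3
kappa^-1 = sqrt(68 * 8.854e-12 * 1.381e-23 * 306 / (2 * 6.022e23 * (1.602e-19)^2 * 14.8))
kappa^-1 = 2.358 nm

2.358


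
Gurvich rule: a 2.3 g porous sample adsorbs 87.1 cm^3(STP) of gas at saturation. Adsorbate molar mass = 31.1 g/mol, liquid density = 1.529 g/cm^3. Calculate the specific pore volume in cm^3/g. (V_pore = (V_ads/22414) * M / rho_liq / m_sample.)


Moles adsorbed n = V_ads / 22414 = 87.1 / 22414 = 3.885964e-03 mol
Liquid volume V_liq = n * M / rho_liq = 3.885964e-03 * 31.1 / 1.529 = 0.07904 cm^3
Specific pore volume V_pore = V_liq / m_sample = 0.07904 / 2.3
V_pore = 0.0344 cm^3/g

0.0344


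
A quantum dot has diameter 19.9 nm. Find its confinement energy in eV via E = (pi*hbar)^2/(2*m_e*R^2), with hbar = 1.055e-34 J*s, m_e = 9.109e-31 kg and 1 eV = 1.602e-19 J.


Radius R = 19.9/2 = 9.95 nm = 9.95e-09 m
E = (pi * 1.055e-34)^2 / (2 * 9.109e-31 * (9.95e-09)^2)
E(J) = 6.09057e-22
E = E(J) / 1.602e-19 = 0.0038 eV

0.0038


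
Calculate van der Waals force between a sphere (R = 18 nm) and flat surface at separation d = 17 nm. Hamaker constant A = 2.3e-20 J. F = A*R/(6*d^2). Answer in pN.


Convert to SI: R = 18 nm = 1.8e-08 m, d = 17 nm = 1.7e-08 m
F = A * R / (6 * d^2)
F = 2.3e-20 * 1.8e-08 / (6 * (1.7e-08)^2)
F = 2.38754e-13 N = 0.239 pN

0.239


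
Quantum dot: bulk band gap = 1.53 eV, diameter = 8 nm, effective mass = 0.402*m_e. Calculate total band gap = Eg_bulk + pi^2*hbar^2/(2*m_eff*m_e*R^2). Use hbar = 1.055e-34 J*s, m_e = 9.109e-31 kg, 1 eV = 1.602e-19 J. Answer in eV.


Radius R = 8/2 nm = 4e-09 m
Confinement energy dE = pi^2 * hbar^2 / (2 * m_eff * m_e * R^2)
dE = pi^2 * (1.055e-34)^2 / (2 * 0.402 * 9.109e-31 * (4e-09)^2) J, divided by 1.602e-19 J/eV
dE = 0.0585 eV
Total band gap = E_g(bulk) + dE = 1.53 + 0.0585 = 1.5885 eV

1.5885


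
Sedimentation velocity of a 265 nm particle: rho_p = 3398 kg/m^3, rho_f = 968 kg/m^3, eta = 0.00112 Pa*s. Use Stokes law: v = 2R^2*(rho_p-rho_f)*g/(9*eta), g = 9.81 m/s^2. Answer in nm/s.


Radius R = 265/2 nm = 1.325e-07 m
Density difference = 3398 - 968 = 2430 kg/m^3
v = 2 * R^2 * (rho_p - rho_f) * g / (9 * eta)
v = 2 * (1.325e-07)^2 * 2430 * 9.81 / (9 * 0.00112)
v = 8.30379e-08 m/s = 83.0379 nm/s

83.0379


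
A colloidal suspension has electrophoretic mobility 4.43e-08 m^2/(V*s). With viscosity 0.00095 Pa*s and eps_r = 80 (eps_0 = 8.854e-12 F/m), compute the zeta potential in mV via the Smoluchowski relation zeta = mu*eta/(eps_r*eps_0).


Smoluchowski equation: zeta = mu * eta / (eps_r * eps_0)
zeta = 4.43e-08 * 0.00095 / (80 * 8.854e-12)
zeta = 0.059415 V = 59.42 mV

59.42


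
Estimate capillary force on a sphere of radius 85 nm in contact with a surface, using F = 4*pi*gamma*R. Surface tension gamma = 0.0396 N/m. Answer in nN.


Convert radius: R = 85 nm = 8.5e-08 m
F = 4 * pi * gamma * R
F = 4 * pi * 0.0396 * 8.5e-08
F = 4.22984e-08 N = 42.2984 nN

42.2984


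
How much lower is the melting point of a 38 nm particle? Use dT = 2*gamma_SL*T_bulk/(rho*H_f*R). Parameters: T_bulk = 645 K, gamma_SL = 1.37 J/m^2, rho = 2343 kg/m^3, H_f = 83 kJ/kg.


Radius R = 38/2 = 19 nm = 1.9e-08 m
Convert H_f = 83 kJ/kg = 83000 J/kg
dT = 2 * gamma_SL * T_bulk / (rho * H_f * R)
dT = 2 * 1.37 * 645 / (2343 * 83000 * 1.9e-08)
dT = 478.3 K

478.3


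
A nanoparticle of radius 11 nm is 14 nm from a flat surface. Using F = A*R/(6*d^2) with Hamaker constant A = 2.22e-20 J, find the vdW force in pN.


Convert to SI: R = 11 nm = 1.1e-08 m, d = 14 nm = 1.4e-08 m
F = A * R / (6 * d^2)
F = 2.22e-20 * 1.1e-08 / (6 * (1.4e-08)^2)
F = 2.07653e-13 N = 0.208 pN

0.208


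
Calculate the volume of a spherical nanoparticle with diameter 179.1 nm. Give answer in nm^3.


Radius r = 179.1/2 = 89.55 nm
Volume V = (4/3) * pi * r^3
V = (4/3) * pi * (89.55)^3
V = 3008052.28 nm^3

3008052.28


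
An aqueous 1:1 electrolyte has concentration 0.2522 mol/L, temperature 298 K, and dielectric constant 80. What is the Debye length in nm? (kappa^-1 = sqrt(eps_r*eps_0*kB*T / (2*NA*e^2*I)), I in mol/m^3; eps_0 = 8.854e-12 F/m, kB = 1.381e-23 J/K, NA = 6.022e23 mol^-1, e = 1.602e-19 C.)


Ionic strength I = 0.2522 * 1^2 * 1000 = 252.2 mol/m^3
kappa^-1 = sqrt(80 * 8.854e-12 * 1.381e-23 * 298 / (2 * 6.022e23 * (1.602e-19)^2 * 252.2))
kappa^-1 = 0.612 nm

0.612


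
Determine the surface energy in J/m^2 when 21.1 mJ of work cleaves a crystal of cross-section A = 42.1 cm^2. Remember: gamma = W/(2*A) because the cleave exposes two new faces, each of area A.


Convert: A = 42.1 cm^2 = 0.00421 m^2, W = 21.1 mJ = 0.0211 J
Cleaving exposes two faces of area A, so total new surface = 2*A and gamma = W / (2*A)
gamma = 0.0211 / (2 * 0.00421)
gamma = 2.506 J/m^2

2.506


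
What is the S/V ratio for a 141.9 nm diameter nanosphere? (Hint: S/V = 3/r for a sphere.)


Radius r = 141.9/2 = 70.95 nm
S/V = 3 / r = 3 / 70.95
S/V = 0.0423 nm^-1

0.0423


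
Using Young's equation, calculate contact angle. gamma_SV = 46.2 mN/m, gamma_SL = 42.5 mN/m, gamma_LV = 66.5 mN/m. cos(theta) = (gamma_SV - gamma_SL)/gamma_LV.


cos(theta) = (gamma_SV - gamma_SL) / gamma_LV
cos(theta) = (46.2 - 42.5) / 66.5
cos(theta) = 0.055639
theta = arccos(0.055639) = 86.81 degrees

86.81


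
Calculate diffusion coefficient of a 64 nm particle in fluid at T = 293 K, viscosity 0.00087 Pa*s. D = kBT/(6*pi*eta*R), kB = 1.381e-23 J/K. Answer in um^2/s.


Radius R = 64/2 = 32 nm = 3.2e-08 m
D = kB*T / (6*pi*eta*R)
D = 1.381e-23 * 293 / (6 * pi * 0.00087 * 3.2e-08)
D = 7.71065e-12 m^2/s = 7.711 um^2/s

7.711


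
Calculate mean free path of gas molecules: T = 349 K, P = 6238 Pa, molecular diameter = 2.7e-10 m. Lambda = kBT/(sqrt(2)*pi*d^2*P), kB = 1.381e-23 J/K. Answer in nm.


Mean free path: lambda = kB*T / (sqrt(2) * pi * d^2 * P)
lambda = 1.381e-23 * 349 / (sqrt(2) * pi * (2.7e-10)^2 * 6238)
lambda = 2.38551e-06 m
lambda = 2385.51 nm

2385.51


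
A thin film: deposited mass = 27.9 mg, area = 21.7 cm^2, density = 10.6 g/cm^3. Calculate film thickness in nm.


Convert: m = 27.9 mg = 2.7900e-05 kg, A = 21.7 cm^2 = 2.1700e-03 m^2, rho = 10.6 g/cm^3 = 10600 kg/m^3
t = m / (A * rho)
t = 2.7900e-05 / (2.1700e-03 * 10600)
t = 1.2129e-06 m = 1212.9 nm

1212.9


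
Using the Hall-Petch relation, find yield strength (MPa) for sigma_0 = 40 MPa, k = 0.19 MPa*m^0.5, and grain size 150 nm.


d = 150 nm = 1.5e-07 m
sqrt(d) = 0.0003872983
Hall-Petch contribution = k / sqrt(d) = 0.19 / 0.0003872983 = 490.6 MPa
sigma = sigma_0 + k/sqrt(d) = 40 + 490.6 = 530.6 MPa

530.6


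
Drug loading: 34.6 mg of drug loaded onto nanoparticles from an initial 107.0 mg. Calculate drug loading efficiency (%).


Drug loading efficiency = (drug loaded / drug initial) * 100
DLE = 34.6 / 107.0 * 100
DLE = 0.3234 * 100
DLE = 32.34%

32.34


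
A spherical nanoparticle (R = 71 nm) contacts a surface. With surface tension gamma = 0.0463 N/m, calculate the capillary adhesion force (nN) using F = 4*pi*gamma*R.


Convert radius: R = 71 nm = 7.1e-08 m
F = 4 * pi * gamma * R
F = 4 * pi * 0.0463 * 7.1e-08
F = 4.13094e-08 N = 41.3094 nN

41.3094


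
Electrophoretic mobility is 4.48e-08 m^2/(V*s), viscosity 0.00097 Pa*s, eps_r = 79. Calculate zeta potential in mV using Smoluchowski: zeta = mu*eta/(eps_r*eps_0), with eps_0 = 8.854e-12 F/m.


Smoluchowski equation: zeta = mu * eta / (eps_r * eps_0)
zeta = 4.48e-08 * 0.00097 / (79 * 8.854e-12)
zeta = 0.062127 V = 62.13 mV

62.13


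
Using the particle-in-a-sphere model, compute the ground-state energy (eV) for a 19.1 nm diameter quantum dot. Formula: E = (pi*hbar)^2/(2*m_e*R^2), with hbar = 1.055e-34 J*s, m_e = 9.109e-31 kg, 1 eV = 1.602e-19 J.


Radius R = 19.1/2 = 9.55 nm = 9.55e-09 m
E = (pi * 1.055e-34)^2 / (2 * 9.109e-31 * (9.55e-09)^2)
E(J) = 6.61146e-22
E = E(J) / 1.602e-19 = 0.0041 eV

0.0041


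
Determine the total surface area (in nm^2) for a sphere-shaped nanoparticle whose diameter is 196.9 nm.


Radius r = 196.9/2 = 98.45 nm
Surface area SA = 4 * pi * r^2
SA = 4 * pi * (98.45)^2
SA = 121798.32 nm^2

121798.32


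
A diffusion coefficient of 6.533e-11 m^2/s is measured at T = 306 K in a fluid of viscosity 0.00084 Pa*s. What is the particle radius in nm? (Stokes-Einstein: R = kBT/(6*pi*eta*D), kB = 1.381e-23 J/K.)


Stokes-Einstein: R = kB*T / (6*pi*eta*D)
R = 1.381e-23 * 306 / (6 * pi * 0.00084 * 6.533e-11)
R = 4.08528e-09 m = 4.09 nm

4.09


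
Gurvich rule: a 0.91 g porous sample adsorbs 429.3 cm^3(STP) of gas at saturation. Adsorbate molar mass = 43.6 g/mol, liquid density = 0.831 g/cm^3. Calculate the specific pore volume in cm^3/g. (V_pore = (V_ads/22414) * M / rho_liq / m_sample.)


Moles adsorbed n = V_ads / 22414 = 429.3 / 22414 = 1.915321e-02 mol
Liquid volume V_liq = n * M / rho_liq = 1.915321e-02 * 43.6 / 0.831 = 1.00491 cm^3
Specific pore volume V_pore = V_liq / m_sample = 1.00491 / 0.91
V_pore = 1.1043 cm^3/g

1.1043


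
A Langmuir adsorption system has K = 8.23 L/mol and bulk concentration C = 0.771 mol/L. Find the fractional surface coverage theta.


Langmuir isotherm: theta = K*C / (1 + K*C)
K*C = 8.23 * 0.771 = 6.34533
theta = 6.34533 / (1 + 6.34533) = 6.34533 / 7.34533
theta = 0.8639

0.8639


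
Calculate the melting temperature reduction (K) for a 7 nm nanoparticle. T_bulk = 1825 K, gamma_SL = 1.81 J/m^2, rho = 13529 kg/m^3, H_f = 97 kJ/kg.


Radius R = 7/2 = 3.5 nm = 3.5e-09 m
Convert H_f = 97 kJ/kg = 97000 J/kg
dT = 2 * gamma_SL * T_bulk / (rho * H_f * R)
dT = 2 * 1.81 * 1825 / (13529 * 97000 * 3.5e-09)
dT = 1438.4 K

1438.4


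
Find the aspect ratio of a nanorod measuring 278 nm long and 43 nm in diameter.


Aspect ratio AR = length / diameter
AR = 278 / 43
AR = 6.47

6.47


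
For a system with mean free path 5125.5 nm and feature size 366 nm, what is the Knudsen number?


Knudsen number Kn = lambda / L
Kn = 5125.5 / 366
Kn = 14.0041

14.0041


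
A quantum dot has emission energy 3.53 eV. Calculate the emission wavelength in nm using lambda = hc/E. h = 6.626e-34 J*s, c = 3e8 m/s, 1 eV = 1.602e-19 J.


Convert energy: E = 3.53 eV = 3.53 * 1.602e-19 = 5.65506e-19 J
lambda = h*c / E = 6.626e-34 * 3e8 / 5.65506e-19
lambda = 3.51508e-07 m = 351.5 nm

351.5


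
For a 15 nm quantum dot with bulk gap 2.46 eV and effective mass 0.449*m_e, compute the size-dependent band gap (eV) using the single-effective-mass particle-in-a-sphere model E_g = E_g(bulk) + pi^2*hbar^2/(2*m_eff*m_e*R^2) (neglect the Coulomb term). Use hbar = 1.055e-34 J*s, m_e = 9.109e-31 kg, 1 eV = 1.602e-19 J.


Radius R = 15/2 nm = 7.5e-09 m
Confinement energy dE = pi^2 * hbar^2 / (2 * m_eff * m_e * R^2)
dE = pi^2 * (1.055e-34)^2 / (2 * 0.449 * 9.109e-31 * (7.5e-09)^2) J, divided by 1.602e-19 J/eV
dE = 0.0149 eV
Total band gap = E_g(bulk) + dE = 2.46 + 0.0149 = 2.4749 eV

2.4749


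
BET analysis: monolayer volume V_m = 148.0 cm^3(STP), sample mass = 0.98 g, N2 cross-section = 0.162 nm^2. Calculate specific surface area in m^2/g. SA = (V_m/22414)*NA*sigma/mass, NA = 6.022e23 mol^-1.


Number of moles in monolayer = V_m / 22414 = 148.0 / 22414 = 0.00660302
Number of molecules = moles * NA = 0.00660302 * 6.022e23
SA = molecules * sigma / mass
SA = (148.0 / 22414) * 6.022e23 * 0.162e-18 / 0.98
SA = 657.3 m^2/g

657.3


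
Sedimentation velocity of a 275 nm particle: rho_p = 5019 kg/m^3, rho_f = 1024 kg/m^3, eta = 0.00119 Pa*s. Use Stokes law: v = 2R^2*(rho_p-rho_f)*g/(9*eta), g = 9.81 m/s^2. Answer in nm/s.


Radius R = 275/2 nm = 1.375e-07 m
Density difference = 5019 - 1024 = 3995 kg/m^3
v = 2 * R^2 * (rho_p - rho_f) * g / (9 * eta)
v = 2 * (1.375e-07)^2 * 3995 * 9.81 / (9 * 0.00119)
v = 1.38367e-07 m/s = 138.3667 nm/s

138.3667


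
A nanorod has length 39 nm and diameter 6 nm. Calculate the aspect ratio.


Aspect ratio AR = length / diameter
AR = 39 / 6
AR = 6.5

6.5


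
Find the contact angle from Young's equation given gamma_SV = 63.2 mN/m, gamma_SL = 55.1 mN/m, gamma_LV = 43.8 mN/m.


cos(theta) = (gamma_SV - gamma_SL) / gamma_LV
cos(theta) = (63.2 - 55.1) / 43.8
cos(theta) = 0.184932
theta = arccos(0.184932) = 79.34 degrees

79.34


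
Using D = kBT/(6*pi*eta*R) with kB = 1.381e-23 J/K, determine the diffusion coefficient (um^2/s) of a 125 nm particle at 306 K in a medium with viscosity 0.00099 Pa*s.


Radius R = 125/2 = 62.5 nm = 6.25e-08 m
D = kB*T / (6*pi*eta*R)
D = 1.381e-23 * 306 / (6 * pi * 0.00099 * 6.25e-08)
D = 3.62325e-12 m^2/s = 3.623 um^2/s

3.623


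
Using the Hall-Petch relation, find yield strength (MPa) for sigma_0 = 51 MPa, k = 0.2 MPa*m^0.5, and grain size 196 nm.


d = 196 nm = 1.96e-07 m
sqrt(d) = 0.0004427189
Hall-Petch contribution = k / sqrt(d) = 0.2 / 0.0004427189 = 451.8 MPa
sigma = sigma_0 + k/sqrt(d) = 51 + 451.8 = 502.8 MPa

502.8


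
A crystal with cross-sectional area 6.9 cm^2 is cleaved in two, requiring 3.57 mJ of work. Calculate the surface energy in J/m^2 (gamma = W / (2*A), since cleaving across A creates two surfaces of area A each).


Convert: A = 6.9 cm^2 = 0.00069 m^2, W = 3.57 mJ = 0.00357 J
Cleaving exposes two faces of area A, so total new surface = 2*A and gamma = W / (2*A)
gamma = 0.00357 / (2 * 0.00069)
gamma = 2.587 J/m^2

2.587


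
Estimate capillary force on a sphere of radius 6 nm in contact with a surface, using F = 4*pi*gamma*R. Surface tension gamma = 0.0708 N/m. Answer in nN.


Convert radius: R = 6 nm = 6e-09 m
F = 4 * pi * gamma * R
F = 4 * pi * 0.0708 * 6e-09
F = 5.33819e-09 N = 5.3382 nN

5.3382


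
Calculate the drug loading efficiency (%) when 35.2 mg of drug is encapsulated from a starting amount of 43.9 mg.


Drug loading efficiency = (drug loaded / drug initial) * 100
DLE = 35.2 / 43.9 * 100
DLE = 0.8018 * 100
DLE = 80.18%

80.18


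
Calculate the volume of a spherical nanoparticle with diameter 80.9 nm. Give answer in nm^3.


Radius r = 80.9/2 = 40.45 nm
Volume V = (4/3) * pi * r^3
V = (4/3) * pi * (40.45)^3
V = 277232.53 nm^3

277232.53


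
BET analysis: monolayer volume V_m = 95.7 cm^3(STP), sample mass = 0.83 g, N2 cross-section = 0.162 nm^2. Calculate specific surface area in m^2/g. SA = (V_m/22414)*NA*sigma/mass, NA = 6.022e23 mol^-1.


Number of moles in monolayer = V_m / 22414 = 95.7 / 22414 = 0.00426965
Number of molecules = moles * NA = 0.00426965 * 6.022e23
SA = molecules * sigma / mass
SA = (95.7 / 22414) * 6.022e23 * 0.162e-18 / 0.83
SA = 501.8 m^2/g

501.8


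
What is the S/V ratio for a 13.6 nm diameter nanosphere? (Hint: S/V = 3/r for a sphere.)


Radius r = 13.6/2 = 6.8 nm
S/V = 3 / r = 3 / 6.8
S/V = 0.4412 nm^-1

0.4412


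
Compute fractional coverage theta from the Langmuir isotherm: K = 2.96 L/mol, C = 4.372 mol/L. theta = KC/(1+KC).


Langmuir isotherm: theta = K*C / (1 + K*C)
K*C = 2.96 * 4.372 = 12.94112
theta = 12.94112 / (1 + 12.94112) = 12.94112 / 13.94112
theta = 0.9283

0.9283


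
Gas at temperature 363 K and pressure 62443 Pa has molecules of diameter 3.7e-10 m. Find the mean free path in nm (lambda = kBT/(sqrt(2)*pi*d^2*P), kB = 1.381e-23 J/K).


Mean free path: lambda = kB*T / (sqrt(2) * pi * d^2 * P)
lambda = 1.381e-23 * 363 / (sqrt(2) * pi * (3.7e-10)^2 * 62443)
lambda = 1.31992e-07 m
lambda = 131.99 nm

131.99


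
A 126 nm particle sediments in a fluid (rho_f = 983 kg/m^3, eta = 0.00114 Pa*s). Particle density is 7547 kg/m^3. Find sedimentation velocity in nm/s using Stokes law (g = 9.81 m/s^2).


Radius R = 126/2 nm = 6.3e-08 m
Density difference = 7547 - 983 = 6564 kg/m^3
v = 2 * R^2 * (rho_p - rho_f) * g / (9 * eta)
v = 2 * (6.3e-08)^2 * 6564 * 9.81 / (9 * 0.00114)
v = 4.98197e-08 m/s = 49.8197 nm/s

49.8197


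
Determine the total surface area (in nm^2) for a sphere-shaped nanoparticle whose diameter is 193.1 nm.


Radius r = 193.1/2 = 96.55 nm
Surface area SA = 4 * pi * r^2
SA = 4 * pi * (96.55)^2
SA = 117142.48 nm^2

117142.48


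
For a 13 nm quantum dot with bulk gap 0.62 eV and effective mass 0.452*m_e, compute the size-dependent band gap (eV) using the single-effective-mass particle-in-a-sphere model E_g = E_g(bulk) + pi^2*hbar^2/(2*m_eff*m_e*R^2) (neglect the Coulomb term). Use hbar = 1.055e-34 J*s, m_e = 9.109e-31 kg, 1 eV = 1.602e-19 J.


Radius R = 13/2 nm = 6.5e-09 m
Confinement energy dE = pi^2 * hbar^2 / (2 * m_eff * m_e * R^2)
dE = pi^2 * (1.055e-34)^2 / (2 * 0.452 * 9.109e-31 * (6.5e-09)^2) J, divided by 1.602e-19 J/eV
dE = 0.0197 eV
Total band gap = E_g(bulk) + dE = 0.62 + 0.0197 = 0.6397 eV

0.6397


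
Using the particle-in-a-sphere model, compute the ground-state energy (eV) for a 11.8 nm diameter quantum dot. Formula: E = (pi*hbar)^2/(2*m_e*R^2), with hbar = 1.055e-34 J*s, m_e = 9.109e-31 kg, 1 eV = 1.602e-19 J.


Radius R = 11.8/2 = 5.9 nm = 5.9e-09 m
E = (pi * 1.055e-34)^2 / (2 * 9.109e-31 * (5.9e-09)^2)
E(J) = 1.73221e-21
E = E(J) / 1.602e-19 = 0.0108 eV

0.0108


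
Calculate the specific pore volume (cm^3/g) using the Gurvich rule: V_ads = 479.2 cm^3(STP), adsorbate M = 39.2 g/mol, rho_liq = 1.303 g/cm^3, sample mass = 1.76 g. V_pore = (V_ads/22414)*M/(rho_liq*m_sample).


Moles adsorbed n = V_ads / 22414 = 479.2 / 22414 = 2.137949e-02 mol
Liquid volume V_liq = n * M / rho_liq = 2.137949e-02 * 39.2 / 1.303 = 0.64319 cm^3
Specific pore volume V_pore = V_liq / m_sample = 0.64319 / 1.76
V_pore = 0.3654 cm^3/g

0.3654


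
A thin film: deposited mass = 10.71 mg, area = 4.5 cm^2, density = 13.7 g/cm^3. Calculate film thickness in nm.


Convert: m = 10.71 mg = 1.0710e-05 kg, A = 4.5 cm^2 = 4.5000e-04 m^2, rho = 13.7 g/cm^3 = 13700 kg/m^3
t = m / (A * rho)
t = 1.0710e-05 / (4.5000e-04 * 13700)
t = 1.7372e-06 m = 1737.2 nm

1737.2


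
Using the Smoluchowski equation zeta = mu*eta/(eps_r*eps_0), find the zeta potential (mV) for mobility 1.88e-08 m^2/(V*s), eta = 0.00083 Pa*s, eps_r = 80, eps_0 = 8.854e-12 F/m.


Smoluchowski equation: zeta = mu * eta / (eps_r * eps_0)
zeta = 1.88e-08 * 0.00083 / (80 * 8.854e-12)
zeta = 0.02203 V = 22.03 mV

22.03


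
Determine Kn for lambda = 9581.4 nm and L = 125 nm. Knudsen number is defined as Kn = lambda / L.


Knudsen number Kn = lambda / L
Kn = 9581.4 / 125
Kn = 76.6512

76.6512


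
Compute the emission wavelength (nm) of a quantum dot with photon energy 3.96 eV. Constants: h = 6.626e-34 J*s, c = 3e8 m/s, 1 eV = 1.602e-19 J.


Convert energy: E = 3.96 eV = 3.96 * 1.602e-19 = 6.34392e-19 J
lambda = h*c / E = 6.626e-34 * 3e8 / 6.34392e-19
lambda = 3.13339e-07 m = 313.3 nm

313.3


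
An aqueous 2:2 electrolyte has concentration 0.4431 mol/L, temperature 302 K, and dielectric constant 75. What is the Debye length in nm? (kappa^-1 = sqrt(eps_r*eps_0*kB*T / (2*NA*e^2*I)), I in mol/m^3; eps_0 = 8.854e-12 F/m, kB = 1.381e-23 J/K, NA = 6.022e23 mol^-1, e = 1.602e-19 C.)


Ionic strength I = 0.4431 * 2^2 * 1000 = 1772.4 mol/m^3
kappa^-1 = sqrt(75 * 8.854e-12 * 1.381e-23 * 302 / (2 * 6.022e23 * (1.602e-19)^2 * 1772.4))
kappa^-1 = 0.225 nm

0.225


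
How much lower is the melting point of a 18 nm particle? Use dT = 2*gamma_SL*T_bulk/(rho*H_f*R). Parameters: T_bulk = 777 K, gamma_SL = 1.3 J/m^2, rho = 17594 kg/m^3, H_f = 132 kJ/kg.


Radius R = 18/2 = 9 nm = 9e-09 m
Convert H_f = 132 kJ/kg = 132000 J/kg
dT = 2 * gamma_SL * T_bulk / (rho * H_f * R)
dT = 2 * 1.3 * 777 / (17594 * 132000 * 9e-09)
dT = 96.7 K

96.7


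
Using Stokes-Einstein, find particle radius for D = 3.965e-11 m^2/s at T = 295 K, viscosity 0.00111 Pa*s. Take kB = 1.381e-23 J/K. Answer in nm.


Stokes-Einstein: R = kB*T / (6*pi*eta*D)
R = 1.381e-23 * 295 / (6 * pi * 0.00111 * 3.965e-11)
R = 4.91076e-09 m = 4.91 nm

4.91


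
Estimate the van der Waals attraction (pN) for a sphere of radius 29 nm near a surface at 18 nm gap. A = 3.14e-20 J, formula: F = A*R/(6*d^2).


Convert to SI: R = 29 nm = 2.9e-08 m, d = 18 nm = 1.8e-08 m
F = A * R / (6 * d^2)
F = 3.14e-20 * 2.9e-08 / (6 * (1.8e-08)^2)
F = 4.68416e-13 N = 0.468 pN

0.468


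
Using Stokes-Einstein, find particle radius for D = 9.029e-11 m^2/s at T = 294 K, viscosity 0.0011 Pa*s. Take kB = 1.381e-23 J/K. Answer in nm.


Stokes-Einstein: R = kB*T / (6*pi*eta*D)
R = 1.381e-23 * 294 / (6 * pi * 0.0011 * 9.029e-11)
R = 2.16874e-09 m = 2.17 nm

2.17


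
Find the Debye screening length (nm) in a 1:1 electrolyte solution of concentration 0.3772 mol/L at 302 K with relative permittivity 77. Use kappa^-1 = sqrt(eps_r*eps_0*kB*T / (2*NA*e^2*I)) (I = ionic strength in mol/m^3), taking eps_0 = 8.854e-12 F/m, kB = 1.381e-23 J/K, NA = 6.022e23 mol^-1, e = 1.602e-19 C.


Ionic strength I = 0.3772 * 1^2 * 1000 = 377.2 mol/m^3
kappa^-1 = sqrt(77 * 8.854e-12 * 1.381e-23 * 302 / (2 * 6.022e23 * (1.602e-19)^2 * 377.2))
kappa^-1 = 0.494 nm

0.494
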